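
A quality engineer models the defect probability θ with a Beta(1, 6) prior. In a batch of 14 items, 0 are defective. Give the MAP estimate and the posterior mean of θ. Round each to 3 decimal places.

MAP = 0.000, posterior mean = 0.048

Posterior: Beta(1+0, 6+14) = Beta(1, 20).
Since α = 1 ≤ 1 and β > 1, the Beta density is monotone decreasing on [0,1]; the mode is at 0.
Mean = 1/(1+20) = 0.048.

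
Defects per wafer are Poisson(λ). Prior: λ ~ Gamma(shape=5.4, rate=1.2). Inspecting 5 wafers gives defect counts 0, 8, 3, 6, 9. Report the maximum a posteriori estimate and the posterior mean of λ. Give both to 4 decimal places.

MAP = 4.9032; posterior mean = 5.0645

Σ counts = 26. Posterior: Gamma(shape = 5.4+26 = 31.4, rate = 1.2+5 = 6.2).
Mode = (α−1)/β = 30.4/6.2 = 4.9032.
Mean = α/β = 31.4/6.2 = 5.0645.
The mean is pulled above the mode by the posterior's right skew.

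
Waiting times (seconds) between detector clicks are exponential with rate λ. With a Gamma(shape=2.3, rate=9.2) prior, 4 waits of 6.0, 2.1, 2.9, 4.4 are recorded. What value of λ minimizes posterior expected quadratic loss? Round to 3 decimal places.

Σ times = 15.4. Posterior: Gamma(shape = 2.3+4 = 6.3, rate = 9.2+15.4 = 24.6).
Mode = (α−1)/β = 5.3/24.6 = 0.215.
Mean = α/β = 6.3/24.6 = 0.256.
Quadratic loss ⇒ the optimal estimator is the posterior mean.

0.256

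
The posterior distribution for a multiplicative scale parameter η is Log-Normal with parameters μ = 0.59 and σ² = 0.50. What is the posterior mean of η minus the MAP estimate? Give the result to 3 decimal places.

1.222

Mode = exp(μ − σ²) = exp(0.09) = 1.094.
Mean = exp(μ + σ²/2) = exp(0.840) = 2.316.
Difference = 2.316 − 1.094 = 1.222.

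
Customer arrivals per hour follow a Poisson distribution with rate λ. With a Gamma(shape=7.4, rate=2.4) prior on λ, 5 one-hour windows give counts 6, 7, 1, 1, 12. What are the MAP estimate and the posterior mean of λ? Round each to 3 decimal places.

λ_MAP = 4.514, E[λ|data] = 4.649

Σ counts = 27. Posterior: Gamma(shape = 7.4+27 = 34.4, rate = 2.4+5 = 7.4).
Mode = (α−1)/β = 33.4/7.4 = 4.514.
Mean = α/β = 34.4/7.4 = 4.649.
Mean > mode: the posterior has a right tail.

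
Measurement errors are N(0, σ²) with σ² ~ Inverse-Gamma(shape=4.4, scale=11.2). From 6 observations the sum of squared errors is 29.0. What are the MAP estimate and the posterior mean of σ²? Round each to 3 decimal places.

MAP estimate = 3.060, posterior mean = 4.016

Posterior: Inverse-Gamma(shape = 4.4+6/2 = 7.4, scale = 11.2+29.0/2 = 25.7).
Mode = β/(α+1) = 25.7/8.4 = 3.060.
Mean = β/(α−1) = 25.7/6.4 = 4.016.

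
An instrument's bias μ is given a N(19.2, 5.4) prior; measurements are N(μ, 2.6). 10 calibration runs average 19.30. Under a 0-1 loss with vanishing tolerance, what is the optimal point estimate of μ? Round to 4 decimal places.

Posterior for μ is Normal. Precision-weighted mean: (1/5.4·19.2 + 10/2.6·19.30) / (1/5.4 + 10/2.6) = 19.2954.
A Normal posterior is symmetric, so mode = mean.
This is the posterior mode — the MAP estimate.

19.2954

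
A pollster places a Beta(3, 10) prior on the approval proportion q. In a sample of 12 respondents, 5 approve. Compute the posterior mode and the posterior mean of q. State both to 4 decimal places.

MAP: 0.3043. Posterior mean: 0.3200.

Posterior: Beta(3+5, 10+7) = Beta(8, 17).
Mode = (8−1)/(8+17−2) = 7/23 = 0.3043.
Mean = 8/(8+17) = 8/25 = 0.3200.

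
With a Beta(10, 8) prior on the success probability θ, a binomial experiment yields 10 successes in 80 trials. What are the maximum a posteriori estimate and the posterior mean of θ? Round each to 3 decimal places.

Posterior: Beta(10+10, 8+70) = Beta(20, 78).
Mode = (20−1)/(20+78−2) = 19/96 = 0.198.
Mean = 20/(20+78) = 20/98 = 0.204.
Mean > mode: the posterior has a right tail.

MAP: 0.198. Posterior mean: 0.204.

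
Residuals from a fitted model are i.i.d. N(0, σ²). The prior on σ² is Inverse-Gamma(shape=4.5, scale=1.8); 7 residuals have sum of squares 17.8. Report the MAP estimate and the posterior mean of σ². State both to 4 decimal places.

Posterior: Inverse-Gamma(shape = 4.5+7/2 = 8.0, scale = 1.8+17.8/2 = 10.7).
Mode = β/(α+1) = 10.7/9.0 = 1.1889.
Mean = β/(α−1) = 10.7/7.0 = 1.5286.

MAP: 1.1889. Posterior mean: 1.5286.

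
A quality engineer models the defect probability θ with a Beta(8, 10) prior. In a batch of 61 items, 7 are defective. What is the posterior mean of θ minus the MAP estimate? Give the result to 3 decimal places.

0.008

Posterior: Beta(8+7, 10+54) = Beta(15, 64).
Mode = (15−1)/(15+64−2) = 14/77 = 0.182.
Mean = 15/(15+64) = 15/79 = 0.190.
Difference = 0.190 − 0.182 = 0.008.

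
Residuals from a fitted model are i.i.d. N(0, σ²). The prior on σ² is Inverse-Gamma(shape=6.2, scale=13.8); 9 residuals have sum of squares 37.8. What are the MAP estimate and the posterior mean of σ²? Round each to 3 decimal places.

Posterior: Inverse-Gamma(shape = 6.2+9/2 = 10.7, scale = 13.8+37.8/2 = 32.7).
Mode = β/(α+1) = 32.7/11.7 = 2.795.
Mean = β/(α−1) = 32.7/9.7 = 3.371.

MAP estimate = 2.795, posterior mean = 3.371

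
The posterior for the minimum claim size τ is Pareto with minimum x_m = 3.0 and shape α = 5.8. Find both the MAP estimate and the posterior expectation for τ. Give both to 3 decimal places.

The Pareto density is strictly decreasing on [x_m, ∞), so the mode is x_m = 3.000.
Mean = α·x_m/(α−1) = 5.8·3.0/4.8 = 3.625.

MAP = 3.000, posterior mean = 3.625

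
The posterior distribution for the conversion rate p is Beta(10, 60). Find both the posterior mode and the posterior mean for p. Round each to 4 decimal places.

MAP = 0.1324; posterior mean = 0.1429

Mode = (10−1)/(10+60−2) = 9/68 = 0.1324.
Mean = 10/(10+60) = 10/70 = 0.1429.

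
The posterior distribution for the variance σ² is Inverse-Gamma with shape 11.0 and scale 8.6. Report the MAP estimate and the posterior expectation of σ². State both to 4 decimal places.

MAP estimate = 0.7167, posterior expectation = 0.8600

Mode = β/(α+1) = 8.6/12.0 = 0.7167.
Mean = β/(α−1) = 8.6/10.0 = 0.8600.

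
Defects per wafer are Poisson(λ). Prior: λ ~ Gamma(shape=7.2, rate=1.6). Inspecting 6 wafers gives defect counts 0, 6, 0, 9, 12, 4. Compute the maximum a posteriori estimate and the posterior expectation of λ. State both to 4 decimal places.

Σ counts = 31. Posterior: Gamma(shape = 7.2+31 = 38.2, rate = 1.6+6 = 7.6).
Mode = (α−1)/β = 37.2/7.6 = 4.8947.
Mean = α/β = 38.2/7.6 = 5.0263.
The posterior is right-skewed, so the mean exceeds the mode.

MAP = 4.8947, posterior mean = 5.0263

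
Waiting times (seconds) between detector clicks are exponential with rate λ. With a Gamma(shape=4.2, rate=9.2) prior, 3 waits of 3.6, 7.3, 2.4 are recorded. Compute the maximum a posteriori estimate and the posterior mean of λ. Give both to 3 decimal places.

Σ times = 13.3. Posterior: Gamma(shape = 4.2+3 = 7.2, rate = 9.2+13.3 = 22.5).
Mode = (α−1)/β = 6.2/22.5 = 0.276.
Mean = α/β = 7.2/22.5 = 0.320.
Mean > mode: the posterior has a right tail.

λ_MAP = 0.276, E[λ|data] = 0.320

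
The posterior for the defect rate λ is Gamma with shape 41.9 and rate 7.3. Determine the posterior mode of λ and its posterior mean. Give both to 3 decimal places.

MAP = 5.603, posterior mean = 5.740

Mode = (α−1)/β = 40.9/7.3 = 5.603.
Mean = α/β = 41.9/7.3 = 5.740.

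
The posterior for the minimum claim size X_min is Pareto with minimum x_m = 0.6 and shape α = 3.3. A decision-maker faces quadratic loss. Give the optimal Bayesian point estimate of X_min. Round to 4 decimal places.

The Pareto density is strictly decreasing on [x_m, ∞), so the mode is x_m = 0.6000.
Mean = α·x_m/(α−1) = 3.3·0.6/2.3 = 0.8609.
Quadratic loss ⇒ the optimal estimator is the posterior mean.

0.8609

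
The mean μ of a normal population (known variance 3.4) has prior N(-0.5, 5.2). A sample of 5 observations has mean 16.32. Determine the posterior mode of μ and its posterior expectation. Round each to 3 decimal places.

MAP = 14.375; posterior mean = 14.375

Posterior for μ is Normal. Precision-weighted mean: (1/5.2·-0.5 + 5/3.4·16.32) / (1/5.2 + 5/3.4) = 14.375.
A Normal posterior is symmetric, so mode = mean.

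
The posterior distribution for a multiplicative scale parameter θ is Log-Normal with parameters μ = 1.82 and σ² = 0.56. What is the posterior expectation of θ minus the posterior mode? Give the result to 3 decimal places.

4.641

Mode = exp(μ − σ²) = exp(1.26) = 3.525.
Mean = exp(μ + σ²/2) = exp(2.100) = 8.166.
Difference = 8.166 − 3.525 = 4.641.
The posterior is right-skewed, so the mean exceeds the mode.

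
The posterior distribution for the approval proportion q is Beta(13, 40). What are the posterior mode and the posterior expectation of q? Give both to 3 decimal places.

MAP = 0.235, posterior mean = 0.245

Mode = (13−1)/(13+40−2) = 12/51 = 0.235.
Mean = 13/(13+40) = 13/53 = 0.245.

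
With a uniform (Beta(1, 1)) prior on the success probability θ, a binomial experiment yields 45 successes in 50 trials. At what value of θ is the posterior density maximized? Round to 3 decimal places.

0.900

Posterior: Beta(1+45, 1+5) = Beta(46, 6).
Mode = (46−1)/(46+6−2) = 45/50 = 0.900.
Mean = 46/(46+6) = 46/52 = 0.885.
This is the posterior mode — the MAP estimate.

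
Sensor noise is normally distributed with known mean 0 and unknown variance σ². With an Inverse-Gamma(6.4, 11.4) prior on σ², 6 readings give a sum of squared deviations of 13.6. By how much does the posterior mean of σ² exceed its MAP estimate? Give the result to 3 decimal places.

Posterior: Inverse-Gamma(shape = 6.4+6/2 = 9.4, scale = 11.4+13.6/2 = 18.2).
Mode = β/(α+1) = 18.2/10.4 = 1.750.
Mean = β/(α−1) = 18.2/8.4 = 2.167.
Difference = 2.167 − 1.750 = 0.417.

0.417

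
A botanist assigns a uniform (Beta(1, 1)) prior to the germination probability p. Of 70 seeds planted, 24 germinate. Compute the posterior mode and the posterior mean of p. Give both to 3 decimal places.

MAP = 0.343, posterior mean = 0.347

Posterior: Beta(1+24, 1+46) = Beta(25, 47).
Mode = (25−1)/(25+47−2) = 24/70 = 0.343.
With a flat prior the MAP equals the MLE, 24/70.
Mean = 25/(25+47) = 25/72 = 0.347.
The mean is pulled above the mode by the posterior's right skew.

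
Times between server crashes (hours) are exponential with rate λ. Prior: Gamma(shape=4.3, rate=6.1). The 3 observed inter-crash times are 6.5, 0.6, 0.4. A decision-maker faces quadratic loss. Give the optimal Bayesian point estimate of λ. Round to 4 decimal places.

Σ times = 7.5. Posterior: Gamma(shape = 4.3+3 = 7.3, rate = 6.1+7.5 = 13.6).
Mode = (α−1)/β = 6.3/13.6 = 0.4632.
Mean = α/β = 7.3/13.6 = 0.5368.
Quadratic loss ⇒ the optimal estimator is the posterior mean.

0.5368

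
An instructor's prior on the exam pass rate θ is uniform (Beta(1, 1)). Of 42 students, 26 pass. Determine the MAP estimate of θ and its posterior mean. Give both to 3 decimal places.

MAP: 0.619. Posterior mean: 0.614.

Posterior: Beta(1+26, 1+16) = Beta(27, 17).
Mode = (27−1)/(27+17−2) = 26/42 = 0.619.
With a flat prior the MAP equals the MLE, 26/42.
Mean = 27/(27+17) = 27/44 = 0.614.
The posterior is left-skewed, so the mode exceeds the mean.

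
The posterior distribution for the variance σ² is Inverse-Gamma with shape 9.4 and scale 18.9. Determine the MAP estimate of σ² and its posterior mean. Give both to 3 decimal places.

MAP = 1.817; posterior mean = 2.250

Mode = β/(α+1) = 18.9/10.4 = 1.817.
Mean = β/(α−1) = 18.9/8.4 = 2.250.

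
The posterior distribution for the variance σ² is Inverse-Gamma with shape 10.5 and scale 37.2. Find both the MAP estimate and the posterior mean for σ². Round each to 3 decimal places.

MAP: 3.235. Posterior mean: 3.916.

Mode = β/(α+1) = 37.2/11.5 = 3.235.
Mean = β/(α−1) = 37.2/9.5 = 3.916.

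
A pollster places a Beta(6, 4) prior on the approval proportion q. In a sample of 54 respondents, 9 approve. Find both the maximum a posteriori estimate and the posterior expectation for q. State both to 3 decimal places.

Posterior: Beta(6+9, 4+45) = Beta(15, 49).
Mode = (15−1)/(15+49−2) = 14/62 = 0.226.
Mean = 15/(15+49) = 15/64 = 0.234.

MAP = 0.226; posterior mean = 0.234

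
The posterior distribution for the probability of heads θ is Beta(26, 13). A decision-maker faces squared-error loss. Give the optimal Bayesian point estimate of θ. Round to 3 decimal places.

0.667

Mode = (26−1)/(26+13−2) = 25/37 = 0.676.
Mean = 26/(26+13) = 26/39 = 0.667.
Squared-error loss ⇒ the optimal estimator is the posterior mean.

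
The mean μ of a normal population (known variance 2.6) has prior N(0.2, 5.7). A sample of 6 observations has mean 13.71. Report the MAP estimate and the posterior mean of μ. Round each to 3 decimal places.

Posterior for μ is Normal. Precision-weighted mean: (1/5.7·0.2 + 6/2.6·13.71) / (1/5.7 + 6/2.6) = 12.755.
A Normal posterior is symmetric, so mode = mean.

μ_MAP = 12.755, E[μ|data] = 12.755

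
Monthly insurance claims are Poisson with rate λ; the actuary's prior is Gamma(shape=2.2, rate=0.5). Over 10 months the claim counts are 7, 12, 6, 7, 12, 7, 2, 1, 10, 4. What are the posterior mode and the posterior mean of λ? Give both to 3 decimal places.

Σ counts = 68. Posterior: Gamma(shape = 2.2+68 = 70.2, rate = 0.5+10 = 10.5).
Mode = (α−1)/β = 69.2/10.5 = 6.590.
Mean = α/β = 70.2/10.5 = 6.686.
The mean is pulled above the mode by the posterior's right skew.

MAP = 6.590; posterior mean = 6.686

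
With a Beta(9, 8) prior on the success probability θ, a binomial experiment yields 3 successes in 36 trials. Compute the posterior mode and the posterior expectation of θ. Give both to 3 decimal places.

Posterior: Beta(9+3, 8+33) = Beta(12, 41).
Mode = (12−1)/(12+41−2) = 11/51 = 0.216.
Mean = 12/(12+41) = 12/53 = 0.226.
Right-skewed posterior ⇒ mode < mean.

posterior mode = 0.216, posterior expectation = 0.226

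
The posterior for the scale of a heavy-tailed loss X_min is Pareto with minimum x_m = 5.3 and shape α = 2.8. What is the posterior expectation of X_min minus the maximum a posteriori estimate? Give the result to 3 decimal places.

The Pareto density is strictly decreasing on [x_m, ∞), so the mode is x_m = 5.300.
Mean = α·x_m/(α−1) = 2.8·5.3/1.8 = 8.244.
Difference = 8.244 − 5.300 = 2.944.

2.944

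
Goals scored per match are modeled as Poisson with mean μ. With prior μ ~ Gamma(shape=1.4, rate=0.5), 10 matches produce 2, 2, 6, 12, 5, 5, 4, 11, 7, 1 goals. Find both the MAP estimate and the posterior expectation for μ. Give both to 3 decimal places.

MAP = 5.276; posterior mean = 5.371

Σ counts = 55. Posterior: Gamma(shape = 1.4+55 = 56.4, rate = 0.5+10 = 10.5).
Mode = (α−1)/β = 55.4/10.5 = 5.276.
Mean = α/β = 56.4/10.5 = 5.371.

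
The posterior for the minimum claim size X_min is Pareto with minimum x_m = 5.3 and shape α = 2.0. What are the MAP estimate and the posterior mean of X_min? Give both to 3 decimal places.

The Pareto density is strictly decreasing on [x_m, ∞), so the mode is x_m = 5.300.
Mean = α·x_m/(α−1) = 2.0·5.3/1.0 = 10.600.

MAP estimate = 5.300, posterior mean = 10.600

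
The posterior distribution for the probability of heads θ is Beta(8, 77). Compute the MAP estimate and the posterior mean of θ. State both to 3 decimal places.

Mode = (8−1)/(8+77−2) = 7/83 = 0.084.
Mean = 8/(8+77) = 8/85 = 0.094.
The posterior is right-skewed, so the mean exceeds the mode.

MAP = 0.084, posterior mean = 0.094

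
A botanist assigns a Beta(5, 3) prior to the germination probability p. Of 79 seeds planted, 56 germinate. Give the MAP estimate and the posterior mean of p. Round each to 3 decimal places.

MAP = 0.706, posterior mean = 0.701

Posterior: Beta(5+56, 3+23) = Beta(61, 26).
Mode = (61−1)/(61+26−2) = 60/85 = 0.706.
Mean = 61/(61+26) = 61/87 = 0.701.
Left-skewed posterior ⇒ mean < mode.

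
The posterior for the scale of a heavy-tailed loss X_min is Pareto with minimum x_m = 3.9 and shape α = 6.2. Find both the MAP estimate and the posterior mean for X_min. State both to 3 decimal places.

MAP = 3.900, posterior mean = 4.650

The Pareto density is strictly decreasing on [x_m, ∞), so the mode is x_m = 3.900.
Mean = α·x_m/(α−1) = 6.2·3.9/5.2 = 4.650.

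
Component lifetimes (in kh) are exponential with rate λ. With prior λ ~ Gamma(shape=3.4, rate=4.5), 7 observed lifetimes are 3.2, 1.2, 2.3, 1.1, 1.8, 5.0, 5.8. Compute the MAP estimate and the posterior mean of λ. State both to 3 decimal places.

λ_MAP = 0.378, E[λ|data] = 0.418

Σ times = 20.4. Posterior: Gamma(shape = 3.4+7 = 10.4, rate = 4.5+20.4 = 24.9).
Mode = (α−1)/β = 9.4/24.9 = 0.378.
Mean = α/β = 10.4/24.9 = 0.418.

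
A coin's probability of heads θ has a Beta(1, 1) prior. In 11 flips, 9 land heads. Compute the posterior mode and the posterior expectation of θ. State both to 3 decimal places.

Posterior: Beta(1+9, 1+2) = Beta(10, 3).
Mode = (10−1)/(10+3−2) = 9/11 = 0.818.
Mean = 10/(10+3) = 10/13 = 0.769.

MAP = 0.818, posterior mean = 0.769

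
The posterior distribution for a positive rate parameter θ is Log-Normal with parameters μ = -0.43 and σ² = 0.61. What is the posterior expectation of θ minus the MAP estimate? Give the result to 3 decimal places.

Mode = exp(μ − σ²) = exp(-1.04) = 0.353.
Mean = exp(μ + σ²/2) = exp(-0.125) = 0.882.
Difference = 0.882 − 0.353 = 0.529.

0.529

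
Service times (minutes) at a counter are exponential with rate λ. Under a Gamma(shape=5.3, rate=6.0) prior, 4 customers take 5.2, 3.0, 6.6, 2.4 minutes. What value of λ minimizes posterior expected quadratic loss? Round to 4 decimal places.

Σ times = 17.2. Posterior: Gamma(shape = 5.3+4 = 9.3, rate = 6.0+17.2 = 23.2).
Mode = (α−1)/β = 8.3/23.2 = 0.3578.
Mean = α/β = 9.3/23.2 = 0.4009.
Quadratic loss ⇒ the optimal estimator is the posterior mean.

0.4009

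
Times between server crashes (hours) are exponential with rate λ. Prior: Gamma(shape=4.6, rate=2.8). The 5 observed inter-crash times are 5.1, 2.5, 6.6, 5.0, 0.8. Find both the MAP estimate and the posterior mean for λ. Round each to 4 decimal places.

λ_MAP = 0.3772, E[λ|data] = 0.4211

Σ times = 20.0. Posterior: Gamma(shape = 4.6+5 = 9.6, rate = 2.8+20.0 = 22.8).
Mode = (α−1)/β = 8.6/22.8 = 0.3772.
Mean = α/β = 9.6/22.8 = 0.4211.
Right-skewed posterior ⇒ mode < mean.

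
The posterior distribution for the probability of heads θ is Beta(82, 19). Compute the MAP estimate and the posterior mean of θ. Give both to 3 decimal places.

Mode = (82−1)/(82+19−2) = 81/99 = 0.818.
Mean = 82/(82+19) = 82/101 = 0.812.

MAP: 0.818. Posterior mean: 0.812.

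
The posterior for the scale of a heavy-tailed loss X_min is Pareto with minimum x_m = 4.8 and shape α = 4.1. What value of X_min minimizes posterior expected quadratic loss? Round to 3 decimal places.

6.348

The Pareto density is strictly decreasing on [x_m, ∞), so the mode is x_m = 4.800.
Mean = α·x_m/(α−1) = 4.1·4.8/3.1 = 6.348.
Quadratic loss ⇒ the optimal estimator is the posterior mean.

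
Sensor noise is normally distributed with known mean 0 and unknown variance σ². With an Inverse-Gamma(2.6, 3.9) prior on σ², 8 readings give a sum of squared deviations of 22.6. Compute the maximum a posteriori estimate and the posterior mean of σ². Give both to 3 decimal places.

MAP = 2.000; posterior mean = 2.714

Posterior: Inverse-Gamma(shape = 2.6+8/2 = 6.6, scale = 3.9+22.6/2 = 15.2).
Mode = β/(α+1) = 15.2/7.6 = 2.000.
Mean = β/(α−1) = 15.2/5.6 = 2.714.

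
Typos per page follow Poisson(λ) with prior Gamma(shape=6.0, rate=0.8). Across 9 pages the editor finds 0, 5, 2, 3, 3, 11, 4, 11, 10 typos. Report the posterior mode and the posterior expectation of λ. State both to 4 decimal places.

Σ counts = 49. Posterior: Gamma(shape = 6.0+49 = 55.0, rate = 0.8+9 = 9.8).
Mode = (α−1)/β = 54.0/9.8 = 5.5102.
Mean = α/β = 55.0/9.8 = 5.6122.
The mean is pulled above the mode by the posterior's right skew.

MAP = 5.5102, posterior mean = 5.6122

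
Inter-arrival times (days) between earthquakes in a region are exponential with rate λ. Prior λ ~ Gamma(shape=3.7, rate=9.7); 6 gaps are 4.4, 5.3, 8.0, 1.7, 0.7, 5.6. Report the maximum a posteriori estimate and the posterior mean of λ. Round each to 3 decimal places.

Σ times = 25.7. Posterior: Gamma(shape = 3.7+6 = 9.7, rate = 9.7+25.7 = 35.4).
Mode = (α−1)/β = 8.7/35.4 = 0.246.
Mean = α/β = 9.7/35.4 = 0.274.
Right-skewed posterior ⇒ mode < mean.

λ_MAP = 0.246, E[λ|data] = 0.274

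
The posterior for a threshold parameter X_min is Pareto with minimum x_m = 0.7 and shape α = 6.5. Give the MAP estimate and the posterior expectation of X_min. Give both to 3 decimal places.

MAP estimate = 0.700, posterior expectation = 0.827

The Pareto density is strictly decreasing on [x_m, ∞), so the mode is x_m = 0.700.
Mean = α·x_m/(α−1) = 6.5·0.7/5.5 = 0.827.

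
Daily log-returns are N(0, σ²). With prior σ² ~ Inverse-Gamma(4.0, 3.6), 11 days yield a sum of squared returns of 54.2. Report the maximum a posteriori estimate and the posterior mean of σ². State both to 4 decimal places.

Posterior: Inverse-Gamma(shape = 4.0+11/2 = 9.5, scale = 3.6+54.2/2 = 30.7).
Mode = β/(α+1) = 30.7/10.5 = 2.9238.
Mean = β/(α−1) = 30.7/8.5 = 3.6118.
The posterior is right-skewed, so the mean exceeds the mode.

MAP = 2.9238, posterior mean = 3.6118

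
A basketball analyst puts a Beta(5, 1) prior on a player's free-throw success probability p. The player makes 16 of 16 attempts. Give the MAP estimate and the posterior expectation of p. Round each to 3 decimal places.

MAP estimate = 1.000, posterior expectation = 0.955

Posterior: Beta(5+16, 1+0) = Beta(21, 1).
Since β = 1 ≤ 1 and α > 1, the Beta density is monotone increasing on [0,1]; the mode is at 1.
Mean = 21/(21+1) = 0.955.
The posterior is left-skewed, so the mode exceeds the mean.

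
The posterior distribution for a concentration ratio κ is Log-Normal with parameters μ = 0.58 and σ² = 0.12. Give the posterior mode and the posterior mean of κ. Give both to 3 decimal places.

κ_MAP = 1.584, E[κ|data] = 1.896

Mode = exp(μ − σ²) = exp(0.46) = 1.584.
Mean = exp(μ + σ²/2) = exp(0.640) = 1.896.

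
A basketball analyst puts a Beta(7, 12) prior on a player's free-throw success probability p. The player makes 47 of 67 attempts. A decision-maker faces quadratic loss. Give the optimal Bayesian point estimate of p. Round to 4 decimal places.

Posterior: Beta(7+47, 12+20) = Beta(54, 32).
Mode = (54−1)/(54+32−2) = 53/84 = 0.6310.
Mean = 54/(54+32) = 54/86 = 0.6279.
Quadratic loss ⇒ the optimal estimator is the posterior mean.

0.6279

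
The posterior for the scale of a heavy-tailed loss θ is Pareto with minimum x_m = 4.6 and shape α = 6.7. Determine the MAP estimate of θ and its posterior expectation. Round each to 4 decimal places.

The Pareto density is strictly decreasing on [x_m, ∞), so the mode is x_m = 4.6000.
Mean = α·x_m/(α−1) = 6.7·4.6/5.7 = 5.4070.
Right-skewed posterior ⇒ mode < mean.

MAP = 4.6000; posterior mean = 5.4070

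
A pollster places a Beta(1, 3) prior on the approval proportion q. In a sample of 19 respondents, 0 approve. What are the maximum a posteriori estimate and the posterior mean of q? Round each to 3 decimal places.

Posterior: Beta(1+0, 3+19) = Beta(1, 22).
Since α = 1 ≤ 1 and β > 1, the Beta density is monotone decreasing on [0,1]; the mode is at 0.
Mean = 1/(1+22) = 0.043.

MAP = 0.000; posterior mean = 0.043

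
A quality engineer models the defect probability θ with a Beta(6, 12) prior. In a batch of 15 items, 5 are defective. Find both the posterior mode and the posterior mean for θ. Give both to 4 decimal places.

MAP: 0.3226. Posterior mean: 0.3333.

Posterior: Beta(6+5, 12+10) = Beta(11, 22).
Mode = (11−1)/(11+22−2) = 10/31 = 0.3226.
Mean = 11/(11+22) = 11/33 = 0.3333.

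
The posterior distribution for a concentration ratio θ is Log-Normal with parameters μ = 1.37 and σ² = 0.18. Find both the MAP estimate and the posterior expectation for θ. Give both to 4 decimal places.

MAP = 3.2871; posterior mean = 4.3060

Mode = exp(μ − σ²) = exp(1.19) = 3.2871.
Mean = exp(μ + σ²/2) = exp(1.460) = 4.3060.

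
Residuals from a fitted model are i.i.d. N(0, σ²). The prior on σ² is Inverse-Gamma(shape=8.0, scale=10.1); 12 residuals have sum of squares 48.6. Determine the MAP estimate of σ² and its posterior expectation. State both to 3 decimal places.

MAP = 2.293, posterior mean = 2.646

Posterior: Inverse-Gamma(shape = 8.0+12/2 = 14.0, scale = 10.1+48.6/2 = 34.4).
Mode = β/(α+1) = 34.4/15.0 = 2.293.
Mean = β/(α−1) = 34.4/13.0 = 2.646.
Right-skewed posterior ⇒ mode < mean.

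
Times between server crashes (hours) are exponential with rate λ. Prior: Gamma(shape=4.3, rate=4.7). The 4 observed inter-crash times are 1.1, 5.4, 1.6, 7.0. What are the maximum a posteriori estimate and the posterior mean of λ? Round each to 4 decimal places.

Σ times = 15.1. Posterior: Gamma(shape = 4.3+4 = 8.3, rate = 4.7+15.1 = 19.8).
Mode = (α−1)/β = 7.3/19.8 = 0.3687.
Mean = α/β = 8.3/19.8 = 0.4192.

maximum a posteriori estimate = 0.3687, posterior mean = 0.4192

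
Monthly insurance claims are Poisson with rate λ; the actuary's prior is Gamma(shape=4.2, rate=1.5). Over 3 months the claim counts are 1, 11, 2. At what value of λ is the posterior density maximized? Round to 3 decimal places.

3.822

Σ counts = 14. Posterior: Gamma(shape = 4.2+14 = 18.2, rate = 1.5+3 = 4.5).
Mode = (α−1)/β = 17.2/4.5 = 3.822.
Mean = α/β = 18.2/4.5 = 4.044.
This is the posterior mode — the MAP estimate.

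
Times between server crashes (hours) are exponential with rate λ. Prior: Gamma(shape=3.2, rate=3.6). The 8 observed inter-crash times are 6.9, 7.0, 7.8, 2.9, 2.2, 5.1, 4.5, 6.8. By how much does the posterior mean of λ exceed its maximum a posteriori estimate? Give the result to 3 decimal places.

0.021

Σ times = 43.2. Posterior: Gamma(shape = 3.2+8 = 11.2, rate = 3.6+43.2 = 46.8).
Mode = (α−1)/β = 10.2/46.8 = 0.218.
Mean = α/β = 11.2/46.8 = 0.239.
Difference = 0.239 − 0.218 = 0.021.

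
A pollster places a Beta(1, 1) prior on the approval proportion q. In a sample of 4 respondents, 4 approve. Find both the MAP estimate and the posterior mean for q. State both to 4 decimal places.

MAP: 1.0000. Posterior mean: 0.8333.

Posterior: Beta(1+4, 1+0) = Beta(5, 1).
Since β = 1 ≤ 1 and α > 1, the Beta density is monotone increasing on [0,1]; the mode is at 1.
Mean = 5/(5+1) = 0.8333.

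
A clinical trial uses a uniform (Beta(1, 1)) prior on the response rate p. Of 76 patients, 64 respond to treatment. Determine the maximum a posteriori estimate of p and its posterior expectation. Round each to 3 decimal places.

MAP = 0.842; posterior mean = 0.833

Posterior: Beta(1+64, 1+12) = Beta(65, 13).
Mode = (65−1)/(65+13−2) = 64/76 = 0.842.
Mean = 65/(65+13) = 65/78 = 0.833.
The mean is pulled below the mode by the posterior's left skew.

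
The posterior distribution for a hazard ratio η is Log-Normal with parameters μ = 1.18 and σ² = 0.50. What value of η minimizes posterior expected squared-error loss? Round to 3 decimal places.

4.179

Mode = exp(μ − σ²) = exp(0.68) = 1.974.
Mean = exp(μ + σ²/2) = exp(1.430) = 4.179.
Squared-error loss ⇒ the optimal estimator is the posterior mean.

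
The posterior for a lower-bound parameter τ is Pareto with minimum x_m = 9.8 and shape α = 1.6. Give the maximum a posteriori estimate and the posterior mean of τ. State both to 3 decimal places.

MAP = 9.800; posterior mean = 26.133

The Pareto density is strictly decreasing on [x_m, ∞), so the mode is x_m = 9.800.
Mean = α·x_m/(α−1) = 1.6·9.8/0.6 = 26.133.
The posterior is right-skewed, so the mean exceeds the mode.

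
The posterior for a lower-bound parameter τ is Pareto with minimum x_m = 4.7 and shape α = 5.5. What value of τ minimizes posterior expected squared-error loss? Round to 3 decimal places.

5.744

The Pareto density is strictly decreasing on [x_m, ∞), so the mode is x_m = 4.700.
Mean = α·x_m/(α−1) = 5.5·4.7/4.5 = 5.744.
Squared-error loss ⇒ the optimal estimator is the posterior mean.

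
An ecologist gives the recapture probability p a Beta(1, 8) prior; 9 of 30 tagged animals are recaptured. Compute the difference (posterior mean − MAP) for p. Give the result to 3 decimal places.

Posterior: Beta(1+9, 8+21) = Beta(10, 29).
Mode = (10−1)/(10+29−2) = 9/37 = 0.243.
Mean = 10/(10+29) = 10/39 = 0.256.
Difference = 0.256 − 0.243 = 0.013.

0.013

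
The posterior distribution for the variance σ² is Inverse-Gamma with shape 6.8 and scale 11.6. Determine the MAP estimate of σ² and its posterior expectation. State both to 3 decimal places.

MAP estimate = 1.487, posterior expectation = 2.000

Mode = β/(α+1) = 11.6/7.8 = 1.487.
Mean = β/(α−1) = 11.6/5.8 = 2.000.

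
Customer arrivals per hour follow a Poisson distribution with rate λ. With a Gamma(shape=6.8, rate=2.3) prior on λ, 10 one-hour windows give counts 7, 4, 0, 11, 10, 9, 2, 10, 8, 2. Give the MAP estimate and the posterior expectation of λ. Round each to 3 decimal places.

MAP: 5.593. Posterior mean: 5.675.

Σ counts = 63. Posterior: Gamma(shape = 6.8+63 = 69.8, rate = 2.3+10 = 12.3).
Mode = (α−1)/β = 68.8/12.3 = 5.593.
Mean = α/β = 69.8/12.3 = 5.675.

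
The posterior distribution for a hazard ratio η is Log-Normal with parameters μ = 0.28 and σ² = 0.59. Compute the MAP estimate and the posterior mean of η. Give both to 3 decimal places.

MAP = 0.733; posterior mean = 1.777

Mode = exp(μ − σ²) = exp(-0.31) = 0.733.
Mean = exp(μ + σ²/2) = exp(0.575) = 1.777.
Right-skewed posterior ⇒ mode < mean.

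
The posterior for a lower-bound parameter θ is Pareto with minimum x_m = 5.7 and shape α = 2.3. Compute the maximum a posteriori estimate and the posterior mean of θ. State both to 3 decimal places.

MAP = 5.700, posterior mean = 10.085

The Pareto density is strictly decreasing on [x_m, ∞), so the mode is x_m = 5.700.
Mean = α·x_m/(α−1) = 2.3·5.7/1.3 = 10.085.
Right-skewed posterior ⇒ mode < mean.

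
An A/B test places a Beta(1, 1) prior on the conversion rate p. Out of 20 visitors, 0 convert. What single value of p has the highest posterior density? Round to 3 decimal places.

0.000

Posterior: Beta(1+0, 1+20) = Beta(1, 21).
Since α = 1 ≤ 1 and β > 1, the Beta density is monotone decreasing on [0,1]; the mode is at 0.
Mean = 1/(1+21) = 0.045.
This is the posterior mode — the MAP estimate.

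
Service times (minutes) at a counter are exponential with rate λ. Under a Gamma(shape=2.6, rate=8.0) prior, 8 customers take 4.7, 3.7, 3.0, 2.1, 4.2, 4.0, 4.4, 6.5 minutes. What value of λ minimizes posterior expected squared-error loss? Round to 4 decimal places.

Σ times = 32.6. Posterior: Gamma(shape = 2.6+8 = 10.6, rate = 8.0+32.6 = 40.6).
Mode = (α−1)/β = 9.6/40.6 = 0.2365.
Mean = α/β = 10.6/40.6 = 0.2611.
Squared-error loss ⇒ the optimal estimator is the posterior mean.

0.2611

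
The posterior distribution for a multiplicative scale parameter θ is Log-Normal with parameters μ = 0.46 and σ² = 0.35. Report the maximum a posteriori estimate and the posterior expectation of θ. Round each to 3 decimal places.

Mode = exp(μ − σ²) = exp(0.11) = 1.116.
Mean = exp(μ + σ²/2) = exp(0.635) = 1.887.

maximum a posteriori estimate = 1.116, posterior expectation = 1.887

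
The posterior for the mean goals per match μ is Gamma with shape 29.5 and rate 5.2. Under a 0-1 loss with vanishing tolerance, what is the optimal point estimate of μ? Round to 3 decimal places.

Mode = (α−1)/β = 28.5/5.2 = 5.481.
Mean = α/β = 29.5/5.2 = 5.673.
This is the posterior mode — the MAP estimate.

5.481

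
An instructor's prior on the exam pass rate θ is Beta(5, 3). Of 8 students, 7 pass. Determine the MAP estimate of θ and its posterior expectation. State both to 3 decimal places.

MAP = 0.786; posterior mean = 0.750

Posterior: Beta(5+7, 3+1) = Beta(12, 4).
Mode = (12−1)/(12+4−2) = 11/14 = 0.786.
Mean = 12/(12+4) = 12/16 = 0.750.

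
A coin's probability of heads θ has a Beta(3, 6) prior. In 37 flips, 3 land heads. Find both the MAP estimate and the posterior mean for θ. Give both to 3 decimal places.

MAP: 0.114. Posterior mean: 0.130.

Posterior: Beta(3+3, 6+34) = Beta(6, 40).
Mode = (6−1)/(6+40−2) = 5/44 = 0.114.
Mean = 6/(6+40) = 6/46 = 0.130.
The mean is pulled above the mode by the posterior's right skew.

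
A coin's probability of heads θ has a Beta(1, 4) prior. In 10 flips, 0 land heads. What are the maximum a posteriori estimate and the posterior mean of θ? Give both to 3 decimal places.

maximum a posteriori estimate = 0.000, posterior mean = 0.067

Posterior: Beta(1+0, 4+10) = Beta(1, 14).
Since α = 1 ≤ 1 and β > 1, the Beta density is monotone decreasing on [0,1]; the mode is at 0.
Mean = 1/(1+14) = 0.067.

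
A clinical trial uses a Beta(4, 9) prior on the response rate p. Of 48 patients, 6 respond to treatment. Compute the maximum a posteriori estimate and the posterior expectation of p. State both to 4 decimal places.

Posterior: Beta(4+6, 9+42) = Beta(10, 51).
Mode = (10−1)/(10+51−2) = 9/59 = 0.1525.
Mean = 10/(10+51) = 10/61 = 0.1639.

MAP = 0.1525, posterior mean = 0.1639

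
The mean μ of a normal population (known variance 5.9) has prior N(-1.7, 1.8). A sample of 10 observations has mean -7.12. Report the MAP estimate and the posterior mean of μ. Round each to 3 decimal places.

MAP = -5.782; posterior mean = -5.782

Posterior for μ is Normal. Precision-weighted mean: (1/1.8·-1.7 + 10/5.9·-7.12) / (1/1.8 + 10/5.9) = -5.782.
A Normal posterior is symmetric, so mode = mean.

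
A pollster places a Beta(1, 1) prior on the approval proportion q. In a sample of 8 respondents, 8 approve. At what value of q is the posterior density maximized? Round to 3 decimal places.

1.000

Posterior: Beta(1+8, 1+0) = Beta(9, 1).
Since β = 1 ≤ 1 and α > 1, the Beta density is monotone increasing on [0,1]; the mode is at 1.
Mean = 9/(9+1) = 0.900.
This is the posterior mode — the MAP estimate.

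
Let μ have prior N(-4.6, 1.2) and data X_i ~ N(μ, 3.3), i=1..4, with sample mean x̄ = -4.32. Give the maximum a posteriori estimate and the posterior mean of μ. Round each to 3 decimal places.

Posterior for μ is Normal. Precision-weighted mean: (1/1.2·-4.6 + 4/3.3·-4.32) / (1/1.2 + 4/3.3) = -4.434.
A Normal posterior is symmetric, so mode = mean.

μ_MAP = -4.434, E[μ|data] = -4.434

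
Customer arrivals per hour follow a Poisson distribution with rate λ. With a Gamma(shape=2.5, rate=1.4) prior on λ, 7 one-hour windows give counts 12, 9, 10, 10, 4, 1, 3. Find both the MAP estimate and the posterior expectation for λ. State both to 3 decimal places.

λ_MAP = 6.012, E[λ|data] = 6.131

Σ counts = 49. Posterior: Gamma(shape = 2.5+49 = 51.5, rate = 1.4+7 = 8.4).
Mode = (α−1)/β = 50.5/8.4 = 6.012.
Mean = α/β = 51.5/8.4 = 6.131.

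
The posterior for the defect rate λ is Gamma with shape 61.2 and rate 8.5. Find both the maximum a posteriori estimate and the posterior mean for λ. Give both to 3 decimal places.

MAP = 7.082; posterior mean = 7.200

Mode = (α−1)/β = 60.2/8.5 = 7.082.
Mean = α/β = 61.2/8.5 = 7.200.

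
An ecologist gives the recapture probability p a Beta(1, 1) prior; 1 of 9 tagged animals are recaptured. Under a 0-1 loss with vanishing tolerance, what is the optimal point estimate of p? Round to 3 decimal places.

Posterior: Beta(1+1, 1+8) = Beta(2, 9).
Mode = (2−1)/(2+9−2) = 1/9 = 0.111.
With a flat prior the MAP equals the MLE, 1/9.
Mean = 2/(2+9) = 2/11 = 0.182.
This is the posterior mode — the MAP estimate.

0.111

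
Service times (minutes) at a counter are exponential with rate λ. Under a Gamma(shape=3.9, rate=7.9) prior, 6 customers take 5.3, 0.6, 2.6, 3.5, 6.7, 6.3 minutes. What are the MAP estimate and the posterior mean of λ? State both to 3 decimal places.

Σ times = 25.0. Posterior: Gamma(shape = 3.9+6 = 9.9, rate = 7.9+25.0 = 32.9).
Mode = (α−1)/β = 8.9/32.9 = 0.271.
Mean = α/β = 9.9/32.9 = 0.301.

MAP = 0.271, posterior mean = 0.301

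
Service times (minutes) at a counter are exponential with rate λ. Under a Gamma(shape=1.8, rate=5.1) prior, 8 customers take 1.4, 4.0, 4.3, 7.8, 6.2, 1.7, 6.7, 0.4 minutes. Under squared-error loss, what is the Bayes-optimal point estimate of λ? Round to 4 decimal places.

0.2606

Σ times = 32.5. Posterior: Gamma(shape = 1.8+8 = 9.8, rate = 5.1+32.5 = 37.6).
Mode = (α−1)/β = 8.8/37.6 = 0.2340.
Mean = α/β = 9.8/37.6 = 0.2606.
Squared-error loss ⇒ the optimal estimator is the posterior mean.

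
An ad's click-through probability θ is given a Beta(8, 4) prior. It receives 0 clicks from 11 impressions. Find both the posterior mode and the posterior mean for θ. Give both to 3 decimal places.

Posterior: Beta(8+0, 4+11) = Beta(8, 15).
Mode = (8−1)/(8+15−2) = 7/21 = 0.333.
Mean = 8/(8+15) = 8/23 = 0.348.

θ_MAP = 0.333, E[θ|data] = 0.348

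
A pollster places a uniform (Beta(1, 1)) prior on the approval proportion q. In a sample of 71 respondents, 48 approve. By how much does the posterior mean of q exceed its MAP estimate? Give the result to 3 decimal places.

Posterior: Beta(1+48, 1+23) = Beta(49, 24).
Mode = (49−1)/(49+24−2) = 48/71 = 0.676.
Mean = 49/(49+24) = 49/73 = 0.671.
Difference = 0.671 − 0.676 = -0.005.

-0.005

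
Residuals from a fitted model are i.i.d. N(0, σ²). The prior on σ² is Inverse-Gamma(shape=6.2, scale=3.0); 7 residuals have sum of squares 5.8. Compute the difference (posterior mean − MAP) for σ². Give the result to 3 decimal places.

0.127

Posterior: Inverse-Gamma(shape = 6.2+7/2 = 9.7, scale = 3.0+5.8/2 = 5.9).
Mode = β/(α+1) = 5.9/10.7 = 0.551.
Mean = β/(α−1) = 5.9/8.7 = 0.678.
Difference = 0.678 − 0.551 = 0.127.
The mean is pulled above the mode by the posterior's right skew.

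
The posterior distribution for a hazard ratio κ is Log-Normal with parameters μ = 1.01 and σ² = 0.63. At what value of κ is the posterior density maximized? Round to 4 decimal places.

Mode = exp(μ − σ²) = exp(0.38) = 1.4623.
Mean = exp(μ + σ²/2) = exp(1.325) = 3.7622.
This is the posterior mode — the MAP estimate.

1.4623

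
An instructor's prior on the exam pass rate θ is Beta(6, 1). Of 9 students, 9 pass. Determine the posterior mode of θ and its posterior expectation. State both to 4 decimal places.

MAP = 1.0000; posterior mean = 0.9375

Posterior: Beta(6+9, 1+0) = Beta(15, 1).
Since β = 1 ≤ 1 and α > 1, the Beta density is monotone increasing on [0,1]; the mode is at 1.
Mean = 15/(15+1) = 0.9375.
The mean is pulled below the mode by the posterior's left skew.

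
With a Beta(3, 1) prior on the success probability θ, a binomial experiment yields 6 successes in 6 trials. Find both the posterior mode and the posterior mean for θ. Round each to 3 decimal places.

Posterior: Beta(3+6, 1+0) = Beta(9, 1).
Since β = 1 ≤ 1 and α > 1, the Beta density is monotone increasing on [0,1]; the mode is at 1.
Mean = 9/(9+1) = 0.900.
The mean is pulled below the mode by the posterior's left skew.

θ_MAP = 1.000, E[θ|data] = 0.900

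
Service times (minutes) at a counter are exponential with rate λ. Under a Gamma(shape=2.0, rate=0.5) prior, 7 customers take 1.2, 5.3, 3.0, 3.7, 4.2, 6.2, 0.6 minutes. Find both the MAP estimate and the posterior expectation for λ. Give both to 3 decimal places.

MAP estimate = 0.324, posterior expectation = 0.364

Σ times = 24.2. Posterior: Gamma(shape = 2.0+7 = 9.0, rate = 0.5+24.2 = 24.7).
Mode = (α−1)/β = 8.0/24.7 = 0.324.
Mean = α/β = 9.0/24.7 = 0.364.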